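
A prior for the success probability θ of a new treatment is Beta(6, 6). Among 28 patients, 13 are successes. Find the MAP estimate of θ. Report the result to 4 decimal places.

Prior: Beta(6, 6).
Data: 13 successes in 28 trials. The binomial likelihood contributes θ^13(1−θ)^15, so the posterior is Beta(6+13, 6+15) = Beta(19, 21).
For Beta(a, b) with a, b > 1 the mode is (a−1)/(a+b−2) = 18/38 ≈ 0.4737.

θ̂_MAP = 0.4737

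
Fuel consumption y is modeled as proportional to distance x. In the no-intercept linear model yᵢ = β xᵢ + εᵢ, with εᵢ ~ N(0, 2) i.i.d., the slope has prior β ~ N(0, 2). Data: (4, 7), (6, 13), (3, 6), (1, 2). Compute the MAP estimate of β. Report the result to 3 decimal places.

β̂_MAP = 2.000

log p(β | y) = −Σ(yᵢ − βxᵢ)²/(2·2) − β²/(2·2) + const.
Setting the derivative to zero: Σxᵢ(yᵢ − βxᵢ)/2 − β/2 = 0, so β = Σxᵢyᵢ / (Σxᵢ² + σ²/τ²).
Σxᵢyᵢ = 4·7 + 6·13 + 3·6 + 1·2 = 126; Σxᵢ² = 62; σ²/τ² = 1.
β̂_MAP = 126 / (62 + 1) = 126/63 ≈ 2.000.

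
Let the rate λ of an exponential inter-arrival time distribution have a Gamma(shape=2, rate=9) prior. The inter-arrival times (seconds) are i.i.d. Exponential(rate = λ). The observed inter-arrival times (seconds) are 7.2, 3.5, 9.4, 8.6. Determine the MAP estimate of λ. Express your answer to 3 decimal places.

λ̂_MAP = 0.133

The Exponential(rate=λ) likelihood is ∝ λ^n e^(−λΣtᵢ). Here n = 4 and Σtᵢ = 7.2 + 3.5 + 9.4 + 8.6 = 28.7.
Posterior ∝ λe^(−9λ) · λ^4e^(−28.7λ) = λ^5e^(−37.7λ), i.e. Gamma(6, 37.7).
Mode = (a−1)/b = 5/37.7 ≈ 0.133.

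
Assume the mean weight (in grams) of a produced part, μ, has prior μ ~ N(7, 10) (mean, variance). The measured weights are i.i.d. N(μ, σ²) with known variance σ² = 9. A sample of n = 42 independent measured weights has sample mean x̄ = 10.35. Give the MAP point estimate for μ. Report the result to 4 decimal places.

μ̂_MAP = 10.2797

n = 42, x̄ = 10.35.
For a Normal prior and Normal likelihood with known variance, the posterior is Normal; its mode equals its mean, the precision-weighted average.
Prior precision 1/σ₀² = 1/10 = 0.1; data precision n/σ² = 42/9 = 14/3.
μ̂ = (0.1·7 + (14/3)·10.35) / (0.1 + 14/3) = 49/(143/30) = 1470/143 ≈ 10.2797.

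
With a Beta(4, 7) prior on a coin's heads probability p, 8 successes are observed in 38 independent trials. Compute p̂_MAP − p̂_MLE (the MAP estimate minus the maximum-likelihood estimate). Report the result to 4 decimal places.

Posterior is Beta(12, 37); MAP = (12−1)/(49−2) = 11/47 ≈ 0.23404.
MLE ignores the prior: p̂_MLE = k/n = 8/38 ≈ 0.21053.
Difference = 11/47 − 8/38 = 21/893 ≈ 0.0235.

MAP − MLE = 0.0235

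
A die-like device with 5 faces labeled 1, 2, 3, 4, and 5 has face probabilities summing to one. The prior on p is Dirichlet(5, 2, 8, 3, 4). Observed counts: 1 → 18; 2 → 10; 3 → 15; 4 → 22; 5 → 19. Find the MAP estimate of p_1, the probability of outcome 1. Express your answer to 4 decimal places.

MAP estimate: 0.2178

The posterior is Dirichlet(αᵢ + nᵢ) = Dirichlet(23, 12, 23, 25, 23).
For a Dirichlet(a₁,…,a_K) with all aᵢ > 1, the mode has j-th component (aⱼ − 1)/(Σaᵢ − K).
Here Σaᵢ = 106 and K = 5, so p_1 = (23 − 1)/(106 − 5) = 22/101 ≈ 0.2178.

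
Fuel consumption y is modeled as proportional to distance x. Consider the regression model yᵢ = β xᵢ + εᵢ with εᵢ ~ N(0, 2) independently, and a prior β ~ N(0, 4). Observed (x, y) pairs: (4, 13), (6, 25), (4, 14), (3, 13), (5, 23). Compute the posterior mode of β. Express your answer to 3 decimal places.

log p(β | y) = −Σ(yᵢ − βxᵢ)²/(2·2) − β²/(2·4) + const.
Setting the derivative to zero: Σxᵢ(yᵢ − βxᵢ)/2 − β/4 = 0, so β = Σxᵢyᵢ / (Σxᵢ² + σ²/τ²).
Σxᵢyᵢ = 4·13 + 6·25 + 4·14 + 3·13 + 5·23 = 412; Σxᵢ² = 102; σ²/τ² = 0.5.
β̂_MAP = 412 / (102 + 0.5) = 412/102.5 ≈ 4.020.

β̂_MAP = 4.020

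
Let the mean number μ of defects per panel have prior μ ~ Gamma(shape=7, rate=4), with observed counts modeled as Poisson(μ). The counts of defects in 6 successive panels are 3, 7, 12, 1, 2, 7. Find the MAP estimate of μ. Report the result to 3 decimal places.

Σxᵢ = 3+7+12+1+2+7 = 32, with n = 6.
Posterior ∝ μ^6e^(−4μ) · μ^32e^(−6μ) = μ^38e^(−10μ), i.e. Gamma(shape=39, rate=10).
The mode of a Gamma(a, b) with a ≥ 1 (shape–rate) is (a−1)/b = 38/10 ≈ 3.800.

μ̂_MAP = 3.800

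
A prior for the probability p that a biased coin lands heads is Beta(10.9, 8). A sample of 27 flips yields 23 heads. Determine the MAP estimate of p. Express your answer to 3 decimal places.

p̂_MAP = 0.749

Prior: Beta(10.9, 8).
Data: 23 successes in 27 trials. The binomial likelihood contributes p^23(1−p)^4, so the posterior is Beta(10.9+23, 8+4) = Beta(33.9, 12).
For Beta(a, b) with a, b > 1 the mode is (a−1)/(a+b−2) = 32.9/43.9 ≈ 0.749.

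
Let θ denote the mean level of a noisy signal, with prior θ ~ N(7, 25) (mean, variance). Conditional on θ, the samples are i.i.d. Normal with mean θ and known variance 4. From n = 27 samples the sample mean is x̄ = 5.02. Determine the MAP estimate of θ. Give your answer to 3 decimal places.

n = 27, x̄ = 5.02.
For a Normal prior and Normal likelihood with known variance, the posterior is Normal; its mode equals its mean, the precision-weighted average.
Prior precision 1/σ₀² = 1/25 = 0.04; data precision n/σ² = 27/4 = 6.75.
θ̂ = (0.04·7 + 6.75·5.02) / (0.04 + 6.75) = 34.165/6.79 = 6833/1358 ≈ 5.032.

θ̂_MAP = 5.032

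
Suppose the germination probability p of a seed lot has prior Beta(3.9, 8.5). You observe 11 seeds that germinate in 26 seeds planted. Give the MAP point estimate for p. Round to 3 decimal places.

p̂_MAP = 0.382

Prior: Beta(3.9, 8.5).
Data: 11 successes in 26 trials. The binomial likelihood contributes p^11(1−p)^15, so the posterior is Beta(3.9+11, 8.5+15) = Beta(14.9, 23.5).
For Beta(a, b) with a, b > 1 the mode is (a−1)/(a+b−2) = 13.9/36.4 ≈ 0.382.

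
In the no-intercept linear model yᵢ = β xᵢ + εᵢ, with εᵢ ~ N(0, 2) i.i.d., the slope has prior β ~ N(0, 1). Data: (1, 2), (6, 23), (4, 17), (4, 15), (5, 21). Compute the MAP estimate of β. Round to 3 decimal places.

log p(β | y) = −Σ(yᵢ − βxᵢ)²/(2·2) − β²/(2·1) + const.
Setting the derivative to zero: Σxᵢ(yᵢ − βxᵢ)/2 − β/1 = 0, so β = Σxᵢyᵢ / (Σxᵢ² + σ²/τ²).
Σxᵢyᵢ = 1·2 + 6·23 + 4·17 + 4·15 + 5·21 = 373; Σxᵢ² = 94; σ²/τ² = 2.
β̂_MAP = 373 / (94 + 2) = 373/96 ≈ 3.885.

β̂_MAP = 3.885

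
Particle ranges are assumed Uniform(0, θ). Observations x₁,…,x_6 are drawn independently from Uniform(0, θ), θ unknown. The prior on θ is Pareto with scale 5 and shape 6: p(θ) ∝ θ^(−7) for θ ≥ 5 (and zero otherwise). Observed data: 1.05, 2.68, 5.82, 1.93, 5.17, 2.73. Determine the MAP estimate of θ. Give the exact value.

θ̂_MAP = 5.82

The Uniform(0, θ) likelihood is θ^(−n) for θ ≥ max(xᵢ), zero otherwise. Here max(xᵢ) = 5.82.
Posterior ∝ θ^(−7) · θ^(−6) = θ^(−13) on θ ≥ max(5, 5.82) = 5.82.
This density is strictly decreasing in θ, so the posterior mode lies at the lower boundary of the support.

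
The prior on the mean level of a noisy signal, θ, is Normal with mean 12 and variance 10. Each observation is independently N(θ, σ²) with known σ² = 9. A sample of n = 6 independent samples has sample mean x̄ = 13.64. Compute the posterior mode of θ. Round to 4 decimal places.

n = 6, x̄ = 13.64.
For a Normal prior and Normal likelihood with known variance, the posterior is Normal; its mode equals its mean, the precision-weighted average.
Prior precision 1/σ₀² = 1/10 = 0.1; data precision n/σ² = 6/9 = 2/3.
θ̂ = (0.1·12 + (2/3)·13.64) / (0.1 + 2/3) = (772/75)/(23/30) = 1544/115 ≈ 13.4261.

θ̂_MAP = 13.4261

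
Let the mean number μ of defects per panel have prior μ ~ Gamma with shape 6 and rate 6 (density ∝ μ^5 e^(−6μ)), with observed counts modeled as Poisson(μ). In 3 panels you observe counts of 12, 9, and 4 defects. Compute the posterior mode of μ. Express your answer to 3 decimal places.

Σxᵢ = 12+9+4 = 25, with n = 3.
Posterior ∝ μ^5e^(−6μ) · μ^25e^(−3μ) = μ^30e^(−9μ), i.e. Gamma(shape=31, rate=9).
The mode of a Gamma(a, b) with a ≥ 1 (shape–rate) is (a−1)/b = 30/9 ≈ 3.333.

μ̂_MAP = 3.333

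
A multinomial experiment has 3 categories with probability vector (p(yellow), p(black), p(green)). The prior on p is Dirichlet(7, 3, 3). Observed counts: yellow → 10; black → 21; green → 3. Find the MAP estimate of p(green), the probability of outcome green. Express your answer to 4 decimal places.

MAP estimate of p(green) = 0.1136

The posterior is Dirichlet(αᵢ + nᵢ) = Dirichlet(17, 24, 6).
For a Dirichlet(a₁,…,a_K) with all aᵢ > 1, the mode has j-th component (aⱼ − 1)/(Σaᵢ − K).
Here Σaᵢ = 47 and K = 3, so p(green) = (6 − 1)/(47 − 3) = 5/44 ≈ 0.1136.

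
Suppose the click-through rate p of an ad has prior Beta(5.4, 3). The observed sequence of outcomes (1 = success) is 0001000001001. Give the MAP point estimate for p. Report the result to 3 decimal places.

Prior: Beta(5.4, 3).
Data: 3 successes in 13 trials (from the sequence). The binomial likelihood contributes p^3(1−p)^10, so the posterior is Beta(5.4+3, 3+10) = Beta(8.4, 13).
For Beta(a, b) with a, b > 1 the mode is (a−1)/(a+b−2) = 7.4/19.4 ≈ 0.381.

p̂_MAP = 0.381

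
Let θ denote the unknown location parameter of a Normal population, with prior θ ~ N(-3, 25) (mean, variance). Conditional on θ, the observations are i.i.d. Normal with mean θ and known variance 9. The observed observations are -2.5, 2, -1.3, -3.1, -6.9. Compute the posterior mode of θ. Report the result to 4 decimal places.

n = 5; x̄ = ((-2.5) + 2 + (-1.3) + (-3.1) + (-6.9))/5 = -11.8/5 = -2.36.
For a Normal prior and Normal likelihood with known variance, the posterior is Normal; its mode equals its mean, the precision-weighted average.
Prior precision 1/σ₀² = 1/25 = 0.04; data precision n/σ² = 5/9.
θ̂ = (0.04·(-3) + (5/9)·(-2.36)) / (0.04 + 5/9) = (-322/225)/(134/225) = -161/67 ≈ -2.4030.

θ̂_MAP = -2.4030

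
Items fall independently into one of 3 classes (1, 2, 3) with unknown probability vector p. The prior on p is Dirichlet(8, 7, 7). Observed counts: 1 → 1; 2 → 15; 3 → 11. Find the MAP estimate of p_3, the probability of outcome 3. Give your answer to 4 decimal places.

The posterior is Dirichlet(αᵢ + nᵢ) = Dirichlet(9, 22, 18).
For a Dirichlet(a₁,…,a_K) with all aᵢ > 1, the mode has j-th component (aⱼ − 1)/(Σaᵢ − K).
Here Σaᵢ = 49 and K = 3, so p_3 = (18 − 1)/(49 − 3) = 17/46 ≈ 0.3696.

MAP estimate: 0.3696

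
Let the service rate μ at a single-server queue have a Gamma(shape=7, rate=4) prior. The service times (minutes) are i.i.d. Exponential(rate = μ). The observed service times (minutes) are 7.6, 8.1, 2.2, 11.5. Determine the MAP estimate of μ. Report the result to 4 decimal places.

μ̂_MAP = 0.2994

The Exponential(rate=μ) likelihood is ∝ μ^n e^(−μΣtᵢ). Here n = 4 and Σtᵢ = 7.6 + 8.1 + 2.2 + 11.5 = 29.4.
Posterior ∝ μ^6e^(−4μ) · μ^4e^(−29.4μ) = μ^10e^(−33.4μ), i.e. Gamma(11, 33.4).
Mode = (a−1)/b = 10/33.4 ≈ 0.2994.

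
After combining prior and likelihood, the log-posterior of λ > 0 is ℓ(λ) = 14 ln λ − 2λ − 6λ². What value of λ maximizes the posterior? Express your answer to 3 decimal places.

ℓ'(λ) = 14/λ − 2 − 12λ. Setting this to zero and multiplying by λ: 12λ² + 2λ − 14 = 0.
λ = (−2 + √(2² + 4·12·14)) / (2·12) = (−2 + √676) / 24 = (−2 + 26)/24 = 1.
ℓ''(λ) = −14/λ² − 12 < 0, confirming a maximum.

λ̂_MAP = 1.000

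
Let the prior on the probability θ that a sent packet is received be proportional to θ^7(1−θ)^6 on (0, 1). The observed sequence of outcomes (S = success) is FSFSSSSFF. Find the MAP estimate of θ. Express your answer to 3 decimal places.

θ̂_MAP = 0.545

The prior density ∝ θ^7(1−θ)^6 is the kernel of Beta(8, 7).
Data: 5 successes in 9 trials (from the sequence). The binomial likelihood contributes θ^5(1−θ)^4, so the posterior is Beta(8+5, 7+4) = Beta(13, 11).
For Beta(a, b) with a, b > 1 the mode is (a−1)/(a+b−2) = 12/22 ≈ 0.545.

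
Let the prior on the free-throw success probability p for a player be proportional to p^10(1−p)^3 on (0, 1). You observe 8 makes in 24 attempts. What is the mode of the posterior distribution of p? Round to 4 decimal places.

p̂_MAP = 0.4865

The prior density ∝ p^10(1−p)^3 is the kernel of Beta(11, 4).
Data: 8 successes in 24 trials. The binomial likelihood contributes p^8(1−p)^16, so the posterior is Beta(11+8, 4+16) = Beta(19, 20).
For Beta(a, b) with a, b > 1 the mode is (a−1)/(a+b−2) = 18/37 ≈ 0.4865.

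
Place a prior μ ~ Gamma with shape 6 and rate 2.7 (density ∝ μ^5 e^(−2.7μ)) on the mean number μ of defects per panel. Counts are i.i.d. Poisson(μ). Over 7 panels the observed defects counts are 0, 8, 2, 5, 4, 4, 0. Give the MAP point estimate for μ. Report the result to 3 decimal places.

μ̂_MAP = 2.887

Σxᵢ = 0+8+2+5+4+4+0 = 23, with n = 7.
Posterior ∝ μ^5e^(−2.7μ) · μ^23e^(−7μ) = μ^28e^(−9.7μ), i.e. Gamma(shape=29, rate=9.7).
The mode of a Gamma(a, b) with a ≥ 1 (shape–rate) is (a−1)/b = 28/9.7 ≈ 2.887.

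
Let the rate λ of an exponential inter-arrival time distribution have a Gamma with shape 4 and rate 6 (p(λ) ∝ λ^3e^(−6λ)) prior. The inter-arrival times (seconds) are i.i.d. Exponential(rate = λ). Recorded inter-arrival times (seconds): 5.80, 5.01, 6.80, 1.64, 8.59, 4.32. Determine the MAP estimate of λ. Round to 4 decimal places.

The Exponential(rate=λ) likelihood is ∝ λ^n e^(−λΣtᵢ). Here n = 6 and Σtᵢ = 5.80 + 5.01 + 6.80 + 1.64 + 8.59 + 4.32 = 32.16.
Posterior ∝ λ^3e^(−6λ) · λ^6e^(−32.16λ) = λ^9e^(−38.16λ), i.e. Gamma(10, 38.16).
Mode = (a−1)/b = 9/38.16 ≈ 0.2358.

λ̂_MAP = 0.2358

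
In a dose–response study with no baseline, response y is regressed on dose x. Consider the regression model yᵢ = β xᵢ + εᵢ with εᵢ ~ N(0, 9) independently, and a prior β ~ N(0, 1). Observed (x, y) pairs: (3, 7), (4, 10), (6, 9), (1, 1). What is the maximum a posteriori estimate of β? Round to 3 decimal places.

log p(β | y) = −Σ(yᵢ − βxᵢ)²/(2·9) − β²/(2·1) + const.
Setting the derivative to zero: Σxᵢ(yᵢ − βxᵢ)/9 − β/1 = 0, so β = Σxᵢyᵢ / (Σxᵢ² + σ²/τ²).
Σxᵢyᵢ = 3·7 + 4·10 + 6·9 + 1·1 = 116; Σxᵢ² = 62; σ²/τ² = 9.
β̂_MAP = 116 / (62 + 9) = 116/71 ≈ 1.634.

β̂_MAP = 1.634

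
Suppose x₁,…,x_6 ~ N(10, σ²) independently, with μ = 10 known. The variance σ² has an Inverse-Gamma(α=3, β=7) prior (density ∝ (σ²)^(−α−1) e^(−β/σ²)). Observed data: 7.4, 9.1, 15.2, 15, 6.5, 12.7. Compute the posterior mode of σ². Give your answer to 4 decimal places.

Sum of squared deviations about the known mean: SS = (7.4−10)² + (9.1−10)² + (15.2−10)² + (15−10)² + (6.5−10)² + (12.7−10)² = 79.15.
The Normal likelihood contributes (σ²)^(−n/2) exp(−SS/(2σ²)), so the posterior is Inverse-Gamma(α + n/2, β + SS/2) = Inverse-Gamma(6, 46.575).
The mode of Inverse-Gamma(a, b) is b/(a+1) = 46.575/7 ≈ 6.6536.

σ̂²_MAP = 6.6536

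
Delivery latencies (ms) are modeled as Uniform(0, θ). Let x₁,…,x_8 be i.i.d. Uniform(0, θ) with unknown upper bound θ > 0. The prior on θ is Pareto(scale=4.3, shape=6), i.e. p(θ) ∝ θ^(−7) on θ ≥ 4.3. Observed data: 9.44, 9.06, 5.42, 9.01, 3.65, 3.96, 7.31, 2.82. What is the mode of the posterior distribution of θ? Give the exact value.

θ̂_MAP = 9.44

The Uniform(0, θ) likelihood is θ^(−n) for θ ≥ max(xᵢ), zero otherwise. Here max(xᵢ) = 9.44.
Posterior ∝ θ^(−7) · θ^(−8) = θ^(−15) on θ ≥ max(4.3, 9.44) = 9.44.
This density is strictly decreasing in θ, so the posterior mode lies at the lower boundary of the support.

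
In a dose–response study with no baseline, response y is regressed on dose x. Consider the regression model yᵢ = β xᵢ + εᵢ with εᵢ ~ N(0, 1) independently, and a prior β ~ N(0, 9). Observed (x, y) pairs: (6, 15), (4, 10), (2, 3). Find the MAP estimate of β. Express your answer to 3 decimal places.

β̂_MAP = 2.424

log p(β | y) = −Σ(yᵢ − βxᵢ)²/(2·1) − β²/(2·9) + const.
Setting the derivative to zero: Σxᵢ(yᵢ − βxᵢ)/1 − β/9 = 0, so β = Σxᵢyᵢ / (Σxᵢ² + σ²/τ²).
Σxᵢyᵢ = 6·15 + 4·10 + 2·3 = 136; Σxᵢ² = 56; σ²/τ² = 1/9.
β̂_MAP = 136 / (56 + 1/9) = 136/(505/9) = 1224/505 ≈ 2.424.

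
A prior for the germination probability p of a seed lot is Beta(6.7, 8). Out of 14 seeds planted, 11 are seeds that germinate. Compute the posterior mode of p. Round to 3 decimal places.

p̂_MAP = 0.625

Prior: Beta(6.7, 8).
Data: 11 successes in 14 trials. The binomial likelihood contributes p^11(1−p)^3, so the posterior is Beta(6.7+11, 8+3) = Beta(17.7, 11).
For Beta(a, b) with a, b > 1 the mode is (a−1)/(a+b−2) = 16.7/26.7 ≈ 0.625.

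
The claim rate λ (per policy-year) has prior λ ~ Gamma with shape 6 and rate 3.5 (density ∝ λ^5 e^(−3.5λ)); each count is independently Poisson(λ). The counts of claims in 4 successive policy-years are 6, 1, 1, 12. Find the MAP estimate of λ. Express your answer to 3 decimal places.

λ̂_MAP = 3.333

Σxᵢ = 6+1+1+12 = 20, with n = 4.
Posterior ∝ λ^5e^(−3.5λ) · λ^20e^(−4λ) = λ^25e^(−7.5λ), i.e. Gamma(shape=26, rate=7.5).
The mode of a Gamma(a, b) with a ≥ 1 (shape–rate) is (a−1)/b = 25/7.5 ≈ 3.333.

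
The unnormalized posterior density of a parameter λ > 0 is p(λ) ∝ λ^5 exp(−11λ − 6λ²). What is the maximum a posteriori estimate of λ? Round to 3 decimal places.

λ̂_MAP = 0.333

ℓ'(λ) = 5/λ − 11 − 12λ. Setting this to zero and multiplying by λ: 12λ² + 11λ − 5 = 0.
λ = (−11 + √(11² + 4·12·5)) / (2·12) = (−11 + √361) / 24 = (−11 + 19)/24 = 1/3.
ℓ''(λ) = −5/λ² − 12 < 0, confirming a maximum.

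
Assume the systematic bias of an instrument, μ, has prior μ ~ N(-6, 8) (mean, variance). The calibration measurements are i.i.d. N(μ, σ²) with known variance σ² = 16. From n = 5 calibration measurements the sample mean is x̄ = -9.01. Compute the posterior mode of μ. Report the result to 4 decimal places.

μ̂_MAP = -8.1500

n = 5, x̄ = -9.01.
For a Normal prior and Normal likelihood with known variance, the posterior is Normal; its mode equals its mean, the precision-weighted average.
Prior precision 1/σ₀² = 1/8 = 0.125; data precision n/σ² = 5/16 = 0.3125.
μ̂ = (0.125·(-6) + 0.3125·(-9.01)) / (0.125 + 0.3125) = (-3.565625)/0.4375 = -8.1500.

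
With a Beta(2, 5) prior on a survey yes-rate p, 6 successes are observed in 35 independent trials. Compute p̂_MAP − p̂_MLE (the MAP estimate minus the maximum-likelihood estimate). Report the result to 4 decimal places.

Posterior is Beta(8, 34); MAP = (8−1)/(42−2) = 7/40 ≈ 0.17500.
MLE ignores the prior: p̂_MLE = k/n = 6/35 ≈ 0.17143.
Difference = 7/40 − 6/35 = 1/280 ≈ 0.0036.

MAP − MLE = 0.0036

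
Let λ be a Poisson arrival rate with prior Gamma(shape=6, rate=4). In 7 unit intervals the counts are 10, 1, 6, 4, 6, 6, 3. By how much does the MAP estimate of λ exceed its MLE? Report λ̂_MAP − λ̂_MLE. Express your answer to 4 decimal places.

MAP − MLE = -1.4156

Σxᵢ = 36. Posterior is Gamma(42, 11); MAP = (42−1)/11 = 41/11 ≈ 3.72727.
MLE = x̄ = 36/7 ≈ 5.14286.
Difference = 41/11 − 36/7 = -109/77 ≈ -1.4156.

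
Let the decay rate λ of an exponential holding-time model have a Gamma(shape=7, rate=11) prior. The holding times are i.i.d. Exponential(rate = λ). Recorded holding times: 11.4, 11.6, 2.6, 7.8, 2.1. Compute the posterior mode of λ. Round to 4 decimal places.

λ̂_MAP = 0.2366

The Exponential(rate=λ) likelihood is ∝ λ^n e^(−λΣtᵢ). Here n = 5 and Σtᵢ = 11.4 + 11.6 + 2.6 + 7.8 + 2.1 = 35.5.
Posterior ∝ λ^6e^(−11λ) · λ^5e^(−35.5λ) = λ^11e^(−46.5λ), i.e. Gamma(12, 46.5).
Mode = (a−1)/b = 11/46.5 ≈ 0.2366.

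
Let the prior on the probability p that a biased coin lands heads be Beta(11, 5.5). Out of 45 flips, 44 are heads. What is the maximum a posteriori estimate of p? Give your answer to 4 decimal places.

p̂_MAP = 0.9076

Prior: Beta(11, 5.5).
Data: 44 successes in 45 trials. The binomial likelihood contributes p^44(1−p)^1, so the posterior is Beta(11+44, 5.5+1) = Beta(55, 6.5).
For Beta(a, b) with a, b > 1 the mode is (a−1)/(a+b−2) = 54/59.5 ≈ 0.9076.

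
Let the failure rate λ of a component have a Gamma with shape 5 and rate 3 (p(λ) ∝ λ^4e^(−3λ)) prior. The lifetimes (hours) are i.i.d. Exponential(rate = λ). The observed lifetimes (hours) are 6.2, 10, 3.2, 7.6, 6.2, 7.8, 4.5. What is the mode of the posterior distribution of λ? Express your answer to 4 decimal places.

λ̂_MAP = 0.2268

The Exponential(rate=λ) likelihood is ∝ λ^n e^(−λΣtᵢ). Here n = 7 and Σtᵢ = 6.2 + 10 + 3.2 + 7.6 + 6.2 + 7.8 + 4.5 = 45.5.
Posterior ∝ λ^4e^(−3λ) · λ^7e^(−45.5λ) = λ^11e^(−48.5λ), i.e. Gamma(12, 48.5).
Mode = (a−1)/b = 11/48.5 ≈ 0.2268.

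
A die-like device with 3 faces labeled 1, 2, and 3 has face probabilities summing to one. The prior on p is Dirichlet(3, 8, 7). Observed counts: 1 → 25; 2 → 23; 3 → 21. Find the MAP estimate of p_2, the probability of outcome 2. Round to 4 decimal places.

The posterior is Dirichlet(αᵢ + nᵢ) = Dirichlet(28, 31, 28).
For a Dirichlet(a₁,…,a_K) with all aᵢ > 1, the mode has j-th component (aⱼ − 1)/(Σaᵢ − K).
Here Σaᵢ = 87 and K = 3, so p_2 = (31 − 1)/(87 − 3) = 30/84 ≈ 0.3571.

MAP estimate: 0.3571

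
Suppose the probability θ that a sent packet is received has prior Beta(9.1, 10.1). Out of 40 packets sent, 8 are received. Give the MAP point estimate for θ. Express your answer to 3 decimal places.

Prior: Beta(9.1, 10.1).
Data: 8 successes in 40 trials. The binomial likelihood contributes θ^8(1−θ)^32, so the posterior is Beta(9.1+8, 10.1+32) = Beta(17.1, 42.1).
For Beta(a, b) with a, b > 1 the mode is (a−1)/(a+b−2) = 16.1/57.2 ≈ 0.281.

θ̂_MAP = 0.281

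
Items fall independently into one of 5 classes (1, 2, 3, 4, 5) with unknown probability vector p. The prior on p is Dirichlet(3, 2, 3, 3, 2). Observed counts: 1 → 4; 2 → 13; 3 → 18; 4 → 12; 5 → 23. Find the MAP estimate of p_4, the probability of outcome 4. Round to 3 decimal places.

The posterior is Dirichlet(αᵢ + nᵢ) = Dirichlet(7, 15, 21, 15, 25).
For a Dirichlet(a₁,…,a_K) with all aᵢ > 1, the mode has j-th component (aⱼ − 1)/(Σaᵢ − K).
Here Σaᵢ = 83 and K = 5, so p_4 = (15 − 1)/(83 − 5) = 14/78 ≈ 0.179.

MAP estimate: 0.179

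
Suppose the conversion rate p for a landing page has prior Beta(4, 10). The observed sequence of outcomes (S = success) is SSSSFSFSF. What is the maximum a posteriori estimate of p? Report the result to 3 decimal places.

Prior: Beta(4, 10).
Data: 6 successes in 9 trials (from the sequence). The binomial likelihood contributes p^6(1−p)^3, so the posterior is Beta(4+6, 10+3) = Beta(10, 13).
For Beta(a, b) with a, b > 1 the mode is (a−1)/(a+b−2) = 9/21 ≈ 0.429.

p̂_MAP = 0.429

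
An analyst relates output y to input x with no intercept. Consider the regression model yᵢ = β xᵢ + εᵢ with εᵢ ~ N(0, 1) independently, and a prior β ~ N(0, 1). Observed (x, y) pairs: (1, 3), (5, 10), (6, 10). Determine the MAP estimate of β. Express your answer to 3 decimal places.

β̂_MAP = 1.794

log p(β | y) = −Σ(yᵢ − βxᵢ)²/(2·1) − β²/(2·1) + const.
Setting the derivative to zero: Σxᵢ(yᵢ − βxᵢ)/1 − β/1 = 0, so β = Σxᵢyᵢ / (Σxᵢ² + σ²/τ²).
Σxᵢyᵢ = 1·3 + 5·10 + 6·10 = 113; Σxᵢ² = 62; σ²/τ² = 1.
β̂_MAP = 113 / (62 + 1) = 113/63 ≈ 1.794.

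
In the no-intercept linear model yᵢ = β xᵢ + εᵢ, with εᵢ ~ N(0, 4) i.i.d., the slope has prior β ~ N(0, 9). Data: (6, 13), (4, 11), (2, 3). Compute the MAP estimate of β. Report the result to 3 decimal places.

β̂_MAP = 2.268

log p(β | y) = −Σ(yᵢ − βxᵢ)²/(2·4) − β²/(2·9) + const.
Setting the derivative to zero: Σxᵢ(yᵢ − βxᵢ)/4 − β/9 = 0, so β = Σxᵢyᵢ / (Σxᵢ² + σ²/τ²).
Σxᵢyᵢ = 6·13 + 4·11 + 2·3 = 128; Σxᵢ² = 56; σ²/τ² = 4/9.
β̂_MAP = 128 / (56 + 4/9) = 128/(508/9) = 288/127 ≈ 2.268.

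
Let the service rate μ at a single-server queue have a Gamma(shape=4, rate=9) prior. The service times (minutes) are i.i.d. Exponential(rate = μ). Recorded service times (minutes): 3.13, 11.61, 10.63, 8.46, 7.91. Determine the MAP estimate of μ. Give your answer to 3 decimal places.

μ̂_MAP = 0.158

The Exponential(rate=μ) likelihood is ∝ μ^n e^(−μΣtᵢ). Here n = 5 and Σtᵢ = 3.13 + 11.61 + 10.63 + 8.46 + 7.91 = 41.74.
Posterior ∝ μ^3e^(−9μ) · μ^5e^(−41.74μ) = μ^8e^(−50.74μ), i.e. Gamma(9, 50.74).
Mode = (a−1)/b = 8/50.74 ≈ 0.158.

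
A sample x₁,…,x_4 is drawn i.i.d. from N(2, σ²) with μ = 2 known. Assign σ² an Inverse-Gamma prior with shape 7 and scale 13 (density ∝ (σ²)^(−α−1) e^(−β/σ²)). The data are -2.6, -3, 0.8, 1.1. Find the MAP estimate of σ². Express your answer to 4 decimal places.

σ̂²_MAP = 3.7205

Sum of squared deviations about the known mean: SS = (-2.6−2)² + (-3−2)² + (0.8−2)² + (1.1−2)² = 48.41.
The Normal likelihood contributes (σ²)^(−n/2) exp(−SS/(2σ²)), so the posterior is Inverse-Gamma(α + n/2, β + SS/2) = Inverse-Gamma(9, 37.205).
The mode of Inverse-Gamma(a, b) is b/(a+1) = 37.205/10 ≈ 3.7205.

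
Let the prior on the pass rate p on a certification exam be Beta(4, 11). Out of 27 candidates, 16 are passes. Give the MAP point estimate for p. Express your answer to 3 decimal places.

Prior: Beta(4, 11).
Data: 16 successes in 27 trials. The binomial likelihood contributes p^16(1−p)^11, so the posterior is Beta(4+16, 11+11) = Beta(20, 22).
For Beta(a, b) with a, b > 1 the mode is (a−1)/(a+b−2) = 19/40 ≈ 0.475.

p̂_MAP = 0.475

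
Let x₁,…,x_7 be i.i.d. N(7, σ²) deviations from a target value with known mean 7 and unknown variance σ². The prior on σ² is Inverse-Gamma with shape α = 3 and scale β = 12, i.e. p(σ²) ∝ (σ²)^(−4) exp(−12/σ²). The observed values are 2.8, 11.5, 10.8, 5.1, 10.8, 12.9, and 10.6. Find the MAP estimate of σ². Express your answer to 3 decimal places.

σ̂²_MAP = 9.477

Sum of squared deviations about the known mean: SS = (2.8−7)² + (11.5−7)² + (10.8−7)² + (5.1−7)² + (10.8−7)² + (12.9−7)² + (10.6−7)² = 118.15.
The Normal likelihood contributes (σ²)^(−n/2) exp(−SS/(2σ²)), so the posterior is Inverse-Gamma(α + n/2, β + SS/2) = Inverse-Gamma(6.5, 71.075).
The mode of Inverse-Gamma(a, b) is b/(a+1) = 71.075/7.5 ≈ 9.477.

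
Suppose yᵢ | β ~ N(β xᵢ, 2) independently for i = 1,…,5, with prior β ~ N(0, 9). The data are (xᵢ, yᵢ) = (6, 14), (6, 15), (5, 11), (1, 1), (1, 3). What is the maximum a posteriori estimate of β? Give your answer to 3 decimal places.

β̂_MAP = 2.348

log p(β | y) = −Σ(yᵢ − βxᵢ)²/(2·2) − β²/(2·9) + const.
Setting the derivative to zero: Σxᵢ(yᵢ − βxᵢ)/2 − β/9 = 0, so β = Σxᵢyᵢ / (Σxᵢ² + σ²/τ²).
Σxᵢyᵢ = 6·14 + 6·15 + 5·11 + 1·1 + 1·3 = 233; Σxᵢ² = 99; σ²/τ² = 2/9.
β̂_MAP = 233 / (99 + 2/9) = 233/(893/9) = 2097/893 ≈ 2.348.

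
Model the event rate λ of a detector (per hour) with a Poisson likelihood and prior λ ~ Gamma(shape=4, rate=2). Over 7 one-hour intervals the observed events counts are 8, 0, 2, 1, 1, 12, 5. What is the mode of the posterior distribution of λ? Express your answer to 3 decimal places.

λ̂_MAP = 3.556

Σxᵢ = 8+0+2+1+1+12+5 = 29, with n = 7.
Posterior ∝ λ^3e^(−2λ) · λ^29e^(−7λ) = λ^32e^(−9λ), i.e. Gamma(shape=33, rate=9).
The mode of a Gamma(a, b) with a ≥ 1 (shape–rate) is (a−1)/b = 32/9 ≈ 3.556.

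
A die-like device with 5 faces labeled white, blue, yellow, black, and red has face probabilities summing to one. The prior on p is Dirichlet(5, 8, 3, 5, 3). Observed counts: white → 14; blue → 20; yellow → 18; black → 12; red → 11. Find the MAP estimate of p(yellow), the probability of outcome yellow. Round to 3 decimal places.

The posterior is Dirichlet(αᵢ + nᵢ) = Dirichlet(19, 28, 21, 17, 14).
For a Dirichlet(a₁,…,a_K) with all aᵢ > 1, the mode has j-th component (aⱼ − 1)/(Σaᵢ − K).
Here Σaᵢ = 99 and K = 5, so p(yellow) = (21 − 1)/(99 − 5) = 20/94 ≈ 0.213.

MAP estimate of p(yellow) = 0.213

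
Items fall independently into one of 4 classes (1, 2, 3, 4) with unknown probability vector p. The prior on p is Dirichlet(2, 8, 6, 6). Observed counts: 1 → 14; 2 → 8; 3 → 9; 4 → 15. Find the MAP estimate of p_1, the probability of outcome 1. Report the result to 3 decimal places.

The posterior is Dirichlet(αᵢ + nᵢ) = Dirichlet(16, 16, 15, 21).
For a Dirichlet(a₁,…,a_K) with all aᵢ > 1, the mode has j-th component (aⱼ − 1)/(Σaᵢ − K).
Here Σaᵢ = 68 and K = 4, so p_1 = (16 − 1)/(68 − 4) = 15/64 ≈ 0.234.

MAP estimate: 0.234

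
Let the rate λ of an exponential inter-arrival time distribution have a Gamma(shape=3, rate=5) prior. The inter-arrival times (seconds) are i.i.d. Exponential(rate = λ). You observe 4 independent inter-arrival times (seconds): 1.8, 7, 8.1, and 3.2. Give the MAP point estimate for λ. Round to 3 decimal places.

λ̂_MAP = 0.239

The Exponential(rate=λ) likelihood is ∝ λ^n e^(−λΣtᵢ). Here n = 4 and Σtᵢ = 1.8 + 7 + 8.1 + 3.2 = 20.1.
Posterior ∝ λ^2e^(−5λ) · λ^4e^(−20.1λ) = λ^6e^(−25.1λ), i.e. Gamma(7, 25.1).
Mode = (a−1)/b = 6/25.1 ≈ 0.239.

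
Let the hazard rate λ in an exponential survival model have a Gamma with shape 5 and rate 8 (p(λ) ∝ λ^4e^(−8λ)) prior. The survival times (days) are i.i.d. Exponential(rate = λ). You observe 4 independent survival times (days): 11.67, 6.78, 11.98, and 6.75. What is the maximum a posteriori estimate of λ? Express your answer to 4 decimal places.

The Exponential(rate=λ) likelihood is ∝ λ^n e^(−λΣtᵢ). Here n = 4 and Σtᵢ = 11.67 + 6.78 + 11.98 + 6.75 = 37.18.
Posterior ∝ λ^4e^(−8λ) · λ^4e^(−37.18λ) = λ^8e^(−45.18λ), i.e. Gamma(9, 45.18).
Mode = (a−1)/b = 8/45.18 ≈ 0.1771.

λ̂_MAP = 0.1771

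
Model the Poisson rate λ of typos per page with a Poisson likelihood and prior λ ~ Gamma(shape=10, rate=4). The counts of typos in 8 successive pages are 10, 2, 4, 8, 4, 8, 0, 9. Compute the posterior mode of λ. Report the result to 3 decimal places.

λ̂_MAP = 4.500

Σxᵢ = 10+2+4+8+4+8+0+9 = 45, with n = 8.
Posterior ∝ λ^9e^(−4λ) · λ^45e^(−8λ) = λ^54e^(−12λ), i.e. Gamma(shape=55, rate=12).
The mode of a Gamma(a, b) with a ≥ 1 (shape–rate) is (a−1)/b = 54/12 ≈ 4.500.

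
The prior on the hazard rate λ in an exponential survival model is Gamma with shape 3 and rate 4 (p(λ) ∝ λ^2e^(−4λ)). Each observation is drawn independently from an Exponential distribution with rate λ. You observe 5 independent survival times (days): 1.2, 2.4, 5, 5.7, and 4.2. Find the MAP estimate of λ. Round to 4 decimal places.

The Exponential(rate=λ) likelihood is ∝ λ^n e^(−λΣtᵢ). Here n = 5 and Σtᵢ = 1.2 + 2.4 + 5 + 5.7 + 4.2 = 18.5.
Posterior ∝ λ^2e^(−4λ) · λ^5e^(−18.5λ) = λ^7e^(−22.5λ), i.e. Gamma(8, 22.5).
Mode = (a−1)/b = 7/22.5 ≈ 0.3111.

λ̂_MAP = 0.3111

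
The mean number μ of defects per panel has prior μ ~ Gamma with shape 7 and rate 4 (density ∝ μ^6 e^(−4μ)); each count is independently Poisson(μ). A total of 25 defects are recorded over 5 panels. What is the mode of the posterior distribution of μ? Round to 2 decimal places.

μ̂_MAP = 3.44

Σxᵢ = 25, n = 5.
Posterior ∝ μ^6e^(−4μ) · μ^25e^(−5μ) = μ^31e^(−9μ), i.e. Gamma(shape=32, rate=9).
The mode of a Gamma(a, b) with a ≥ 1 (shape–rate) is (a−1)/b = 31/9 ≈ 3.44.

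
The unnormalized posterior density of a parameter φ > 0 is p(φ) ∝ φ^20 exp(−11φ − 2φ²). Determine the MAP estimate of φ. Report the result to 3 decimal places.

ℓ'(φ) = 20/φ − 11 − 4φ. Setting this to zero and multiplying by φ: 4φ² + 11φ − 20 = 0.
φ = (−11 + √(11² + 4·4·20)) / (2·4) = (−11 + √441) / 8 = (−11 + 21)/8 = 5/4.
ℓ''(φ) = −20/φ² − 4 < 0, confirming a maximum.

φ̂_MAP = 1.250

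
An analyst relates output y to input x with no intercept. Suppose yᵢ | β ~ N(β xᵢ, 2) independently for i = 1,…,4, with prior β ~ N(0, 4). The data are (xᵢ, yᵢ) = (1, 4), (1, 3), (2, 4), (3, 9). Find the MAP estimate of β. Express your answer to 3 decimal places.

β̂_MAP = 2.710

log p(β | y) = −Σ(yᵢ − βxᵢ)²/(2·2) − β²/(2·4) + const.
Setting the derivative to zero: Σxᵢ(yᵢ − βxᵢ)/2 − β/4 = 0, so β = Σxᵢyᵢ / (Σxᵢ² + σ²/τ²).
Σxᵢyᵢ = 1·4 + 1·3 + 2·4 + 3·9 = 42; Σxᵢ² = 15; σ²/τ² = 0.5.
β̂_MAP = 42 / (15 + 0.5) = 42/15.5 ≈ 2.710.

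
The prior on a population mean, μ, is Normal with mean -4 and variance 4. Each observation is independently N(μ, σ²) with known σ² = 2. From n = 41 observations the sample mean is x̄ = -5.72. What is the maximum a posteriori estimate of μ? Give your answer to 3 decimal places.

n = 41, x̄ = -5.72.
For a Normal prior and Normal likelihood with known variance, the posterior is Normal; its mode equals its mean, the precision-weighted average.
Prior precision 1/σ₀² = 1/4 = 0.25; data precision n/σ² = 41/2 = 20.5.
μ̂ = (0.25·(-4) + 20.5·(-5.72)) / (0.25 + 20.5) = (-118.26)/20.75 = -11826/2075 ≈ -5.699.

μ̂_MAP = -5.699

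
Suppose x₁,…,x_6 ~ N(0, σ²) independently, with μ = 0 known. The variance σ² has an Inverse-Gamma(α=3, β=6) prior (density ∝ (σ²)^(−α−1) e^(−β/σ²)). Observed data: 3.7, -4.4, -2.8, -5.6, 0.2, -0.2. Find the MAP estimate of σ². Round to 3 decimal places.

σ̂²_MAP = 6.024

Sum of squared deviations about the known mean: SS = (3.7−0)² + (-4.4−0)² + (-2.8−0)² + (-5.6−0)² + (0.2−0)² + (-0.2−0)² = 72.33.
The Normal likelihood contributes (σ²)^(−n/2) exp(−SS/(2σ²)), so the posterior is Inverse-Gamma(α + n/2, β + SS/2) = Inverse-Gamma(6, 42.165).
The mode of Inverse-Gamma(a, b) is b/(a+1) = 42.165/7 ≈ 6.024.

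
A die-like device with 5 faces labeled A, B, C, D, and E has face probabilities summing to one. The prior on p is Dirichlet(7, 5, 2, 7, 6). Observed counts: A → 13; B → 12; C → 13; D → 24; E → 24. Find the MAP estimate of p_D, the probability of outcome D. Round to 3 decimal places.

MAP estimate of p_D = 0.278

The posterior is Dirichlet(αᵢ + nᵢ) = Dirichlet(20, 17, 15, 31, 30).
For a Dirichlet(a₁,…,a_K) with all aᵢ > 1, the mode has j-th component (aⱼ − 1)/(Σaᵢ − K).
Here Σaᵢ = 113 and K = 5, so p_D = (31 − 1)/(113 − 5) = 30/108 ≈ 0.278.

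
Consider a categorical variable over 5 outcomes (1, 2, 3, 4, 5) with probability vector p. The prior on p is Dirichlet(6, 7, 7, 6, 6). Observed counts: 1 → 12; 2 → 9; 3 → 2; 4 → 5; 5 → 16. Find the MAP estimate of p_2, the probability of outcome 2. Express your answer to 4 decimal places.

MAP estimate: 0.2113

The posterior is Dirichlet(αᵢ + nᵢ) = Dirichlet(18, 16, 9, 11, 22).
For a Dirichlet(a₁,…,a_K) with all aᵢ > 1, the mode has j-th component (aⱼ − 1)/(Σaᵢ − K).
Here Σaᵢ = 76 and K = 5, so p_2 = (16 − 1)/(76 − 5) = 15/71 ≈ 0.2113.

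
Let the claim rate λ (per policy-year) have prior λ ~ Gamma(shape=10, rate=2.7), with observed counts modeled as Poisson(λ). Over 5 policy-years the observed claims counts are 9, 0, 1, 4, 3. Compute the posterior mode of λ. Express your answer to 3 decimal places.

Σxᵢ = 9+0+1+4+3 = 17, with n = 5.
Posterior ∝ λ^9e^(−2.7λ) · λ^17e^(−5λ) = λ^26e^(−7.7λ), i.e. Gamma(shape=27, rate=7.7).
The mode of a Gamma(a, b) with a ≥ 1 (shape–rate) is (a−1)/b = 26/7.7 ≈ 3.377.

λ̂_MAP = 3.377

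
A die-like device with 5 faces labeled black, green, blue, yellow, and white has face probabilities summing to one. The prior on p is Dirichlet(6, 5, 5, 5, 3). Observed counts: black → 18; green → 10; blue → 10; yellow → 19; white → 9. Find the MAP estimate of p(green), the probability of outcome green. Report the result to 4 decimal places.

The posterior is Dirichlet(αᵢ + nᵢ) = Dirichlet(24, 15, 15, 24, 12).
For a Dirichlet(a₁,…,a_K) with all aᵢ > 1, the mode has j-th component (aⱼ − 1)/(Σaᵢ − K).
Here Σaᵢ = 90 and K = 5, so p(green) = (15 − 1)/(90 − 5) = 14/85 ≈ 0.1647.

MAP estimate of p(green) = 0.1647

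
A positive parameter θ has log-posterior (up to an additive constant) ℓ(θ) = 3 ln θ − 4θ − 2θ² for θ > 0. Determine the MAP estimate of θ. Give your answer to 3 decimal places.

θ̂_MAP = 0.500

ℓ'(θ) = 3/θ − 4 − 4θ. Setting this to zero and multiplying by θ: 4θ² + 4θ − 3 = 0.
θ = (−4 + √(4² + 4·4·3)) / (2·4) = (−4 + √64) / 8 = (−4 + 8)/8 = 1/2.
ℓ''(θ) = −3/θ² − 4 < 0, confirming a maximum.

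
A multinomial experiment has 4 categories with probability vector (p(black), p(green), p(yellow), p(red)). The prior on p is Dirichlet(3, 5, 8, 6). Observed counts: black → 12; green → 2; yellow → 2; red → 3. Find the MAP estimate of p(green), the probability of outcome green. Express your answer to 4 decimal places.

The posterior is Dirichlet(αᵢ + nᵢ) = Dirichlet(15, 7, 10, 9).
For a Dirichlet(a₁,…,a_K) with all aᵢ > 1, the mode has j-th component (aⱼ − 1)/(Σaᵢ − K).
Here Σaᵢ = 41 and K = 4, so p(green) = (7 − 1)/(41 − 4) = 6/37 ≈ 0.1622.

MAP estimate of p(green) = 0.1622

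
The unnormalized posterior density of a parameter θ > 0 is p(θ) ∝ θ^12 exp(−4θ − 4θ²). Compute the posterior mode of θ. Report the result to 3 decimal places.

θ̂_MAP = 1.000

ℓ'(θ) = 12/θ − 4 − 8θ. Setting this to zero and multiplying by θ: 8θ² + 4θ − 12 = 0.
θ = (−4 + √(4² + 4·8·12)) / (2·8) = (−4 + √400) / 16 = (−4 + 20)/16 = 1.
ℓ''(θ) = −12/θ² − 8 < 0, confirming a maximum.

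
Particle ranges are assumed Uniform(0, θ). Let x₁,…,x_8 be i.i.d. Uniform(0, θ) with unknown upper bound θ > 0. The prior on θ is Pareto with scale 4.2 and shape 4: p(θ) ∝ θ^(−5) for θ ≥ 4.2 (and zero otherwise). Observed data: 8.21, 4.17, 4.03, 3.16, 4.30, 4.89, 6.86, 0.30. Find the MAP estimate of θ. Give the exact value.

θ̂_MAP = 8.21

The Uniform(0, θ) likelihood is θ^(−n) for θ ≥ max(xᵢ), zero otherwise. Here max(xᵢ) = 8.21.
Posterior ∝ θ^(−5) · θ^(−8) = θ^(−13) on θ ≥ max(4.2, 8.21) = 8.21.
This density is strictly decreasing in θ, so the posterior mode lies at the lower boundary of the support.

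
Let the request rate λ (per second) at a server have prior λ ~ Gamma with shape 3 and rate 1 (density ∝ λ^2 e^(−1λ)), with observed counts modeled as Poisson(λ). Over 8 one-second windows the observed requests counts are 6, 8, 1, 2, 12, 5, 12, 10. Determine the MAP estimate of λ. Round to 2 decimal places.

λ̂_MAP = 6.44

Σxᵢ = 6+8+1+2+12+5+12+10 = 56, with n = 8.
Posterior ∝ λ^2e^(−1λ) · λ^56e^(−8λ) = λ^58e^(−9λ), i.e. Gamma(shape=59, rate=9).
The mode of a Gamma(a, b) with a ≥ 1 (shape–rate) is (a−1)/b = 58/9 ≈ 6.44.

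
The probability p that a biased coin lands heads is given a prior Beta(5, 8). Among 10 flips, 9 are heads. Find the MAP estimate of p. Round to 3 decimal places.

p̂_MAP = 0.619

Prior: Beta(5, 8).
Data: 9 successes in 10 trials. The binomial likelihood contributes p^9(1−p)^1, so the posterior is Beta(5+9, 8+1) = Beta(14, 9).
For Beta(a, b) with a, b > 1 the mode is (a−1)/(a+b−2) = 13/21 ≈ 0.619.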